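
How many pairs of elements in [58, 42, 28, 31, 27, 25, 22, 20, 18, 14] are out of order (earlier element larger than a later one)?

44

Count, for each position, how many later elements it exceeds:
58 → 42, 28, 31, 27, 25, 22, 20, 18, 14 → 9
42 → 28, 31, 27, 25, 22, 20, 18, 14 → 8
28 → 27, 25, 22, 20, 18, 14 → 6
31 → 27, 25, 22, 20, 18, 14 → 6
27 → 25, 22, 20, 18, 14 → 5
25 → 22, 20, 18, 14 → 4
22 → 20, 18, 14 → 3
20 → 18, 14 → 2
18 → 14 → 1
14 → none → 0
Sum: 9 + 8 + 6 + 6 + 5 + 4 + 3 + 2 + 1 + 0 = 44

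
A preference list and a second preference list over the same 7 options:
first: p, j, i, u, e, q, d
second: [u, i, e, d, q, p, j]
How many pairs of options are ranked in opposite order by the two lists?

Assign each item its position (1..7) in the first ordering, then rewrite the second ordering as that position sequence:
positions: p→1, j→2, i→3, u→4, e→5, q→6, d→7
second ordering as positions: [4, 3, 5, 7, 6, 1, 2]
Discordant pairs = inversions in this position sequence.
4: 3, 1, 2 → 3
3: 1, 2 → 2
5: 1, 2 → 2
7: 6, 1, 2 → 3
6: 1, 2 → 2
1: 0
2: 0
Total: 3 + 2 + 2 + 3 + 2 + 0 + 0 = 12

There are 12 pairs.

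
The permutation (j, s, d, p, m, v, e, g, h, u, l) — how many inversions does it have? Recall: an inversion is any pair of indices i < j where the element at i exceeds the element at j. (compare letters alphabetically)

Element-by-element contributions:
j: 4
s: 7
d: 0
p: 5
m: 4
v: 5
e: 0
g: 0
h: 0
u: 1
l: 0
Sum: 4 + 7 + 0 + 5 + 4 + 5 + 0 + 0 + 0 + 1 + 0 = 26

Out-of-order pairs: 26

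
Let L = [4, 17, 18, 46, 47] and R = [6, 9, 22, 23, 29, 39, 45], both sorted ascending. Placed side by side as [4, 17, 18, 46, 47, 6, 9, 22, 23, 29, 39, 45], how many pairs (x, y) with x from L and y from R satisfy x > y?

18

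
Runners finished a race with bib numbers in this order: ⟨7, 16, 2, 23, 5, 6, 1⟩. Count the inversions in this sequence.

14 inversions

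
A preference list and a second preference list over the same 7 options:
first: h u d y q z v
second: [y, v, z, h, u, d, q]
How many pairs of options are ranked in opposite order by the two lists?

There are 12 pairs.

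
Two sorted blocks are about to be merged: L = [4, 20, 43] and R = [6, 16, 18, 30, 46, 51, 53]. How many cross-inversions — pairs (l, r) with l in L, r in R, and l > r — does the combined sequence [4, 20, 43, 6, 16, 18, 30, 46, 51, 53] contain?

7 split inversions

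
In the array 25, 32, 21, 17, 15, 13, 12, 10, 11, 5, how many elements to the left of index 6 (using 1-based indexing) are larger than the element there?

The element at index 6 is 13.
Elements before it: 25, 32, 21, 17, 15
Those larger than 13: 25, 32, 21, 17, 15

5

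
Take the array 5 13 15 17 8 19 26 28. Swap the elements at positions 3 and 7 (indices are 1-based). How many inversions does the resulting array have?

Positions 3 and 7 hold 15 and 26; after swapping, the array is [5, 13, 26, 17, 8, 19, 15, 28].
For each element, count later entries that are smaller:
5 → none → 0
13 → 8 → 1
26 → 17, 8, 19, 15 → 4
17 → 8, 15 → 2
8 → none → 0
19 → 15 → 1
15 → none → 0
28 → none → 0
Sum: 0 + 1 + 4 + 2 + 0 + 1 + 0 + 0 = 8

Inversions: 8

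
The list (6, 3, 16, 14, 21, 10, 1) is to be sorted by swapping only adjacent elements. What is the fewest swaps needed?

Each adjacent swap fixes exactly one inversion, so the minimum swap count equals the number of inversions.
Count inversions — for each element, later elements that are smaller:
6: 3, 1 → 2
3: 1 → 1
16: 14, 10, 1 → 3
14: 10, 1 → 2
21: 10, 1 → 2
10: 1 → 1
1: none → 0
Total inversions: 2 + 1 + 3 + 2 + 2 + 1 + 0 = 11

Swaps: 11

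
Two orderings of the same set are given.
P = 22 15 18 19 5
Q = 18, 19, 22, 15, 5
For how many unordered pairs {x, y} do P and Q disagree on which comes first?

Disagreeing pairs: 4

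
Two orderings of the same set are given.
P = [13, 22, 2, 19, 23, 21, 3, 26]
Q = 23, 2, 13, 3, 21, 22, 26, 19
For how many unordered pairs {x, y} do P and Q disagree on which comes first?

Assign each item its position (1..8) in the first ordering, then rewrite the second ordering as that position sequence:
positions: 13→1, 22→2, 2→3, 19→4, 23→5, 21→6, 3→7, 26→8
second ordering as positions: [5, 3, 1, 7, 6, 2, 8, 4]
Discordant pairs = inversions in this position sequence.
5: 3, 1, 2, 4 → 4
3: 1, 2 → 2
1: 0
7: 6, 2, 4 → 3
6: 2, 4 → 2
2: 0
8: 4 → 1
4: 0
Total: 4 + 2 + 0 + 3 + 2 + 0 + 1 + 0 = 12

12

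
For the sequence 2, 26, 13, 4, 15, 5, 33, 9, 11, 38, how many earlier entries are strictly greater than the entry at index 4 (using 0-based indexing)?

The element at index 4 is 15.
Elements before it: 2, 26, 13, 4
Those larger than 15: 26

1 such element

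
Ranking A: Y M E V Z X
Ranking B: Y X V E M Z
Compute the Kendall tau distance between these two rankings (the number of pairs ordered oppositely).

7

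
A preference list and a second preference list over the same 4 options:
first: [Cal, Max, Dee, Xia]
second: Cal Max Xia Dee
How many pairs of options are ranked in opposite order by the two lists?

Pairs: 1

Assign each item its position (1..4) in the first ordering, then rewrite the second ordering as that position sequence:
positions: Cal→1, Max→2, Dee→3, Xia→4
second ordering as positions: [1, 2, 4, 3]
Discordant pairs = inversions in this position sequence.
1: 0
2: 0
4: 3 → 1
3: 0
Total: 0 + 0 + 1 + 0 = 1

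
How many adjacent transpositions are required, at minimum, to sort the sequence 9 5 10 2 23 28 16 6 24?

12

Minimum adjacent swaps = number of inversions (each swap of adjacent out-of-order elements removes one inversion and no swap can remove more).
Count inversions — for each element, later elements that are smaller:
9: 5, 2, 6 → 3
5: 2 → 1
10: 2, 6 → 2
2: none → 0
23: 16, 6 → 2
28: 16, 6, 24 → 3
16: 6 → 1
6: none → 0
24: none → 0
Total inversions: 3 + 1 + 2 + 0 + 2 + 3 + 1 + 0 + 0 = 12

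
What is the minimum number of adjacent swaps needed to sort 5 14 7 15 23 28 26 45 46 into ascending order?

2

Minimum adjacent swaps = number of inversions (each swap of adjacent out-of-order elements removes one inversion and no swap can remove more).
Count inversions — for each element, later elements that are smaller:
5: none → 0
14: 7 → 1
7: none → 0
15: none → 0
23: none → 0
28: 26 → 1
26: none → 0
45: none → 0
46: none → 0
Total inversions: 0 + 1 + 0 + 0 + 0 + 1 + 0 + 0 + 0 = 2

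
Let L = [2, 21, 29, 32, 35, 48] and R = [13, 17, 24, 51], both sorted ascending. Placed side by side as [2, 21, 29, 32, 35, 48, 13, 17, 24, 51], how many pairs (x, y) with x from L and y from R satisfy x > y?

14 split inversions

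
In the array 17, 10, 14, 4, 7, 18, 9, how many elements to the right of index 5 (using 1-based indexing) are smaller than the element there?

0 such elements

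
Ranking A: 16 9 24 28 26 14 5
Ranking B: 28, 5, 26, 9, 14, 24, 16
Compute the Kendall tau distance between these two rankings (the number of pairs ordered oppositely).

Assign each item its position (1..7) in the first ordering, then rewrite the second ordering as that position sequence:
positions: 16→1, 9→2, 24→3, 28→4, 26→5, 14→6, 5→7
second ordering as positions: [4, 7, 5, 2, 6, 3, 1]
Discordant pairs = inversions in this position sequence.
4: 2, 3, 1 → 3
7: 5, 2, 6, 3, 1 → 5
5: 2, 3, 1 → 3
2: 1 → 1
6: 3, 1 → 2
3: 1 → 1
1: 0
Total: 3 + 5 + 3 + 1 + 2 + 1 + 0 = 15

15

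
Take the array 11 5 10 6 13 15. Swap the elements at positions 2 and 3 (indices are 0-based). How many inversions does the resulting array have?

Positions 2 and 3 hold 10 and 6; after swapping, the array is [11, 5, 6, 10, 13, 15].
Element-by-element contributions:
11: 3
5: 0
6: 0
10: 0
13: 0
15: 0
Sum: 3 + 0 + 0 + 0 + 0 + 0 = 3

3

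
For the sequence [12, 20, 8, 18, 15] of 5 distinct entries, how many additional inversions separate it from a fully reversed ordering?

5

Maximum inversions for 5 distinct elements is C(5, 2) = 5·4/2 = 10.
Current inversions — for each element, count later smaller elements:
12: 1
20: 3
8: 0
18: 1
15: 0
Current total: 1 + 3 + 0 + 1 + 0 = 5
Shortfall: 10 − 5 = 5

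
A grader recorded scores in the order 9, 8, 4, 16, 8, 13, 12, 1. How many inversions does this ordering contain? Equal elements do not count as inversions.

15 inversions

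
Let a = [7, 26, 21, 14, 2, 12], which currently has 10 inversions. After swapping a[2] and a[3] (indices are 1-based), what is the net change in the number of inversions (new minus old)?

-1

Positions 2 and 3 hold 26 and 21; after swapping, the array is [7, 21, 26, 14, 2, 12].
Count, for each position, how many later elements it exceeds:
7: 1
21: 3
26: 3
14: 2
2: 0
12: 0
Sum: 1 + 3 + 3 + 2 + 0 + 0 = 9
Change: 9 − 10 = -1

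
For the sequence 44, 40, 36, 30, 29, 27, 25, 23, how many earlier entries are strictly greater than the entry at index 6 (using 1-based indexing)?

5

The element at index 6 is 27.
Elements before it: 44, 40, 36, 30, 29
Those larger than 27: 44, 40, 36, 30, 29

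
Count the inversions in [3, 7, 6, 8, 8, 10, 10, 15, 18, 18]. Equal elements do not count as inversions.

Count, for each position, how many later elements it exceeds:
3: 0
7: 1
6: 0
8: 0
8: 0
10: 0
10: 0
15: 0
18: 0
18: 0
Sum: 0 + 1 + 0 + 0 + 0 + 0 + 0 + 0 + 0 + 0 = 1

1 inversion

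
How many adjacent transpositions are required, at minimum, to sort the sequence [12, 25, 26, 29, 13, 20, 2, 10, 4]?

There are 25 swaps.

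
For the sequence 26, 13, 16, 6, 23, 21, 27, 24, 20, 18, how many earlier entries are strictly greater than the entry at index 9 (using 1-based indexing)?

5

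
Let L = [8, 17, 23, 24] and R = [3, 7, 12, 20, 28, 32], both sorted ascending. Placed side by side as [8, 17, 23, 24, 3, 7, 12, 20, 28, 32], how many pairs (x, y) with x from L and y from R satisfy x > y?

13 cross-inversions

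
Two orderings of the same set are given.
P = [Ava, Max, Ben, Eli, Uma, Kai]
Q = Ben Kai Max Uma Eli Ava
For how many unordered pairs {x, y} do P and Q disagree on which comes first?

Assign each item its position (1..6) in the first ordering, then rewrite the second ordering as that position sequence:
positions: Ava→1, Max→2, Ben→3, Eli→4, Uma→5, Kai→6
second ordering as positions: [3, 6, 2, 5, 4, 1]
Discordant pairs = inversions in this position sequence.
3: 2, 1 → 2
6: 2, 5, 4, 1 → 4
2: 1 → 1
5: 4, 1 → 2
4: 1 → 1
1: 0
Total: 2 + 4 + 1 + 2 + 1 + 0 = 10

10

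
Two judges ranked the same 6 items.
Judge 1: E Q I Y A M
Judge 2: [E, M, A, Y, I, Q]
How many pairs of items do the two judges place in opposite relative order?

10 discordant pairs

Assign each item its position (1..6) in the first ordering, then rewrite the second ordering as that position sequence:
positions: E→1, Q→2, I→3, Y→4, A→5, M→6
second ordering as positions: [1, 6, 5, 4, 3, 2]
Discordant pairs = inversions in this position sequence.
1: 0
6: 5, 4, 3, 2 → 4
5: 4, 3, 2 → 3
4: 3, 2 → 2
3: 2 → 1
2: 0
Total: 0 + 4 + 3 + 2 + 1 + 0 = 10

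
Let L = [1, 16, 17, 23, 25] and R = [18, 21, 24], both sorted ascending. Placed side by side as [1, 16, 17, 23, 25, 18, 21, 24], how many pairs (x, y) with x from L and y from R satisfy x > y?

Count, for every r in R, how many entries of L exceed r:
r = 18: 23, 25 → 2
r = 21: 23, 25 → 2
r = 24: 25 → 1
Cross-inversions: 2 + 2 + 1 = 5

5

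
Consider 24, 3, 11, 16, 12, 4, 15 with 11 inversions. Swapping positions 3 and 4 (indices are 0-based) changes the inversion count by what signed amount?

Positions 3 and 4 hold 16 and 12; after swapping, the array is [24, 3, 11, 12, 16, 4, 15].
For each element, count later entries that are smaller:
24 → 3, 11, 12, 16, 4, 15 → 6
3 → none → 0
11 → 4 → 1
12 → 4 → 1
16 → 4, 15 → 2
4 → none → 0
15 → none → 0
Sum: 6 + 0 + 1 + 1 + 2 + 0 + 0 = 10
Change: 10 − 11 = -1

-1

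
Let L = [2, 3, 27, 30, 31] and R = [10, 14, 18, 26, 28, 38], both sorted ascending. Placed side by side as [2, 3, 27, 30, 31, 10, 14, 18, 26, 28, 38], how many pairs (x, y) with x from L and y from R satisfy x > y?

For each element r of the right run, count left-run elements greater than r:
r = 10: 27, 30, 31 → 3
r = 14: 27, 30, 31 → 3
r = 18: 27, 30, 31 → 3
r = 26: 27, 30, 31 → 3
r = 28: 30, 31 → 2
r = 38: none → 0
Cross-inversions: 3 + 3 + 3 + 3 + 2 + 0 = 14

There are 14 cross-inversions.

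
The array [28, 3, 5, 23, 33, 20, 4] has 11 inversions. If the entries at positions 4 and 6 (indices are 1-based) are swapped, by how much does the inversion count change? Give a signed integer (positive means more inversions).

-1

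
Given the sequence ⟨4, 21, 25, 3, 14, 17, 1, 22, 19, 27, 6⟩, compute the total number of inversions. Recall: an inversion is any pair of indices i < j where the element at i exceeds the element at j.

24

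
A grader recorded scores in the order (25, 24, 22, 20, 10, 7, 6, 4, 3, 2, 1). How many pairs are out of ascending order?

Element-by-element contributions:
25: 10
24: 9
22: 8
20: 7
10: 6
7: 5
6: 4
4: 3
3: 2
2: 1
1: 0
Sum: 10 + 9 + 8 + 7 + 6 + 5 + 4 + 3 + 2 + 1 + 0 = 55

55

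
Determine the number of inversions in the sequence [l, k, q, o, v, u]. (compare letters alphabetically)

Out-of-order index pairs (1-indexed):
(1,2): l > k
(3,4): q > o
(5,6): v > u
That's 3 pairs.

3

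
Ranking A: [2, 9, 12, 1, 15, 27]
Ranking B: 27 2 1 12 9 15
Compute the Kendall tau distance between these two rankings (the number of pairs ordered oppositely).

8 discordant pairs

Assign each item its position (1..6) in the first ordering, then rewrite the second ordering as that position sequence:
positions: 2→1, 9→2, 12→3, 1→4, 15→5, 27→6
second ordering as positions: [6, 1, 4, 3, 2, 5]
Discordant pairs = inversions in this position sequence.
6: 1, 4, 3, 2, 5 → 5
1: 0
4: 3, 2 → 2
3: 2 → 1
2: 0
5: 0
Total: 5 + 0 + 2 + 1 + 0 + 0 = 8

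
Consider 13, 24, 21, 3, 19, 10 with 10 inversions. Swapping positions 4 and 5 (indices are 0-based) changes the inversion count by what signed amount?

-1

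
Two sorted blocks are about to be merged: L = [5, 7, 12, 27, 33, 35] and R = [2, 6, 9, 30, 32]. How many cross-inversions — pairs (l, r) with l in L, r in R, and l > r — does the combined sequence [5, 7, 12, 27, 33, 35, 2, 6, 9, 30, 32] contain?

19 split inversions

Count, for every r in R, how many entries of L exceed r:
r = 2: 5, 7, 12, 27, 33, 35 → 6
r = 6: 7, 12, 27, 33, 35 → 5
r = 9: 12, 27, 33, 35 → 4
r = 30: 33, 35 → 2
r = 32: 33, 35 → 2
Cross-inversions: 6 + 5 + 4 + 2 + 2 = 19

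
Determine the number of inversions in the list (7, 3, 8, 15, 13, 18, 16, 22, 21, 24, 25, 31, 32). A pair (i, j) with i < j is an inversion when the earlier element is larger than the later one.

4 inversions

Count, for each position, how many later elements it exceeds:
7 → 3 → 1
3 → none → 0
8 → none → 0
15 → 13 → 1
13 → none → 0
18 → 16 → 1
16 → none → 0
22 → 21 → 1
21 → none → 0
24 → none → 0
25 → none → 0
31 → none → 0
32 → none → 0
Sum: 1 + 0 + 0 + 1 + 0 + 1 + 0 + 1 + 0 + 0 + 0 + 0 + 0 = 4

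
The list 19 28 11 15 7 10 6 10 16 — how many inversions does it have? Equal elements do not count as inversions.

Element-by-element contributions:
19: 7
28: 7
11: 4
15: 4
7: 1
10: 1
6: 0
10: 0
16: 0
Sum: 7 + 7 + 4 + 4 + 1 + 1 + 0 + 0 + 0 = 24

24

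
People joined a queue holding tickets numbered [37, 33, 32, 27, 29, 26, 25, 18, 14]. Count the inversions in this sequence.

35 inversions

Element-by-element contributions:
37: 8
33: 7
32: 6
27: 4
29: 4
26: 3
25: 2
18: 1
14: 0
Sum: 8 + 7 + 6 + 4 + 4 + 3 + 2 + 1 + 0 = 35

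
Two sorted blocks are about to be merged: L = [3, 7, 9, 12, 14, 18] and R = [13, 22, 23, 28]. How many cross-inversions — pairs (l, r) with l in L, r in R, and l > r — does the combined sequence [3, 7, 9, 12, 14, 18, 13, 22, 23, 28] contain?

2

For each element r of the right run, count left-run elements greater than r:
r = 13: 14, 18 → 2
r = 22: none → 0
r = 23: none → 0
r = 28: none → 0
Cross-inversions: 2 + 0 + 0 + 0 = 2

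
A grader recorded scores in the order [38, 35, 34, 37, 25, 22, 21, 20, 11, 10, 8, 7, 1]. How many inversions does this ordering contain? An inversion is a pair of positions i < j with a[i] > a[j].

There are 76 inversions.

Count, for each position, how many later elements it exceeds:
38 → 35, 34, 37, 25, 22, 21, 20, 11, 10, 8, 7, 1 → 12
35 → 34, 25, 22, 21, 20, 11, 10, 8, 7, 1 → 10
34 → 25, 22, 21, 20, 11, 10, 8, 7, 1 → 9
37 → 25, 22, 21, 20, 11, 10, 8, 7, 1 → 9
25 → 22, 21, 20, 11, 10, 8, 7, 1 → 8
22 → 21, 20, 11, 10, 8, 7, 1 → 7
21 → 20, 11, 10, 8, 7, 1 → 6
20 → 11, 10, 8, 7, 1 → 5
11 → 10, 8, 7, 1 → 4
10 → 8, 7, 1 → 3
8 → 7, 1 → 2
7 → 1 → 1
1 → none → 0
Sum: 12 + 10 + 9 + 9 + 8 + 7 + 6 + 5 + 4 + 3 + 2 + 1 + 0 = 76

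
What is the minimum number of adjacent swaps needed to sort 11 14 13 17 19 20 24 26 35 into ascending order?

1

Each adjacent swap fixes exactly one inversion, so the minimum swap count equals the number of inversions.
Count inversions — for each element, later elements that are smaller:
11: none → 0
14: 13 → 1
13: none → 0
17: none → 0
19: none → 0
20: none → 0
24: none → 0
26: none → 0
35: none → 0
Total inversions: 0 + 1 + 0 + 0 + 0 + 0 + 0 + 0 + 0 = 1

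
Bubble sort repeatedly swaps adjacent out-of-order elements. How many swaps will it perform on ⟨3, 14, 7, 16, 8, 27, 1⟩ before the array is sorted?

9

The minimum number of adjacent swaps to sort an array equals its inversion count, since every such swap removes exactly one inversion.
Count inversions — for each element, later elements that are smaller:
3: 1 → 1
14: 7, 8, 1 → 3
7: 1 → 1
16: 8, 1 → 2
8: 1 → 1
27: 1 → 1
1: none → 0
Total inversions: 1 + 3 + 1 + 2 + 1 + 1 + 0 = 9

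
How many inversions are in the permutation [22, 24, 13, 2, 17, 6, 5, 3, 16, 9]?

Element-by-element contributions:
22 → 13, 2, 17, 6, 5, 3, 16, 9 → 8
24 → 13, 2, 17, 6, 5, 3, 16, 9 → 8
13 → 2, 6, 5, 3, 9 → 5
2 → none → 0
17 → 6, 5, 3, 16, 9 → 5
6 → 5, 3 → 2
5 → 3 → 1
3 → none → 0
16 → 9 → 1
9 → none → 0
Sum: 8 + 8 + 5 + 0 + 5 + 2 + 1 + 0 + 1 + 0 = 30

There are 30 out-of-order pairs.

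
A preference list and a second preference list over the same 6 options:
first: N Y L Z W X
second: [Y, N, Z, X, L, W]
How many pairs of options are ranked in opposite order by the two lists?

4 pairs

Assign each item its position (1..6) in the first ordering, then rewrite the second ordering as that position sequence:
positions: N→1, Y→2, L→3, Z→4, W→5, X→6
second ordering as positions: [2, 1, 4, 6, 3, 5]
Discordant pairs = inversions in this position sequence.
2: 1 → 1
1: 0
4: 3 → 1
6: 3, 5 → 2
3: 0
5: 0
Total: 1 + 0 + 1 + 2 + 0 + 0 = 4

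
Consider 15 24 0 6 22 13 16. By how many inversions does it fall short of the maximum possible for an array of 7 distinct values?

Maximum inversions for 7 distinct elements is C(7, 2) = 7·6/2 = 21.
Current inversions — for each element, count later smaller elements:
15: 3
24: 5
0: 0
6: 0
22: 2
13: 0
16: 0
Current total: 3 + 5 + 0 + 0 + 2 + 0 + 0 = 10
Shortfall: 21 − 10 = 11

11 inversions short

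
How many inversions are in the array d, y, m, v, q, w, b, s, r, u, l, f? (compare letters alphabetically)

There are 38 inversions.

Count, for each position, how many later elements it exceeds:
d → b → 1
y → m, v, q, w, b, s, r, u, l, f → 10
m → b, l, f → 3
v → q, b, s, r, u, l, f → 7
q → b, l, f → 3
w → b, s, r, u, l, f → 6
b → none → 0
s → r, l, f → 3
r → l, f → 2
u → l, f → 2
l → f → 1
f → none → 0
Sum: 1 + 10 + 3 + 7 + 3 + 6 + 0 + 3 + 2 + 2 + 1 + 0 = 38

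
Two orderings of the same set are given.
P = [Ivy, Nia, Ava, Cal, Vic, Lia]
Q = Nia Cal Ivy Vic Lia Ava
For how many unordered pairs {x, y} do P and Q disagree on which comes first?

5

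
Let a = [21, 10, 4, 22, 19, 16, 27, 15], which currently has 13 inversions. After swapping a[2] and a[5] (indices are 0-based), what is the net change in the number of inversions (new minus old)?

+1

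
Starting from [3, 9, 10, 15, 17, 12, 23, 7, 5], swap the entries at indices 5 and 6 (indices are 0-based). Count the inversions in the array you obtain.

16 inversions

Positions 5 and 6 hold 12 and 23; after swapping, the array is [3, 9, 10, 15, 17, 23, 12, 7, 5].
Element-by-element contributions:
3: 0
9: 2
10: 2
15: 3
17: 3
23: 3
12: 2
7: 1
5: 0
Sum: 0 + 2 + 2 + 3 + 3 + 3 + 2 + 1 + 0 = 16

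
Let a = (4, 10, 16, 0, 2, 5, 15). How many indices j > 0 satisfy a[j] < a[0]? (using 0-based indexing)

2

The element at index 0 is 4.
Elements after it: 10, 16, 0, 2, 5, 15
Those smaller than 4: 0, 2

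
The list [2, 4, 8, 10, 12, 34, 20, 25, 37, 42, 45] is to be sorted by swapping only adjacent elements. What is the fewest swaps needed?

2

Minimum adjacent swaps = number of inversions (each swap of adjacent out-of-order elements removes one inversion and no swap can remove more).
Count inversions — for each element, later elements that are smaller:
2: none → 0
4: none → 0
8: none → 0
10: none → 0
12: none → 0
34: 20, 25 → 2
20: none → 0
25: none → 0
37: none → 0
42: none → 0
45: none → 0
Total inversions: 0 + 0 + 0 + 0 + 0 + 2 + 0 + 0 + 0 + 0 + 0 = 2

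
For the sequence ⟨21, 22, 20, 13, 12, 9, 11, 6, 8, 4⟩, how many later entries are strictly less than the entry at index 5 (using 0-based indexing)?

3

The element at index 5 is 9.
Elements after it: 11, 6, 8, 4
Those smaller than 9: 6, 8, 4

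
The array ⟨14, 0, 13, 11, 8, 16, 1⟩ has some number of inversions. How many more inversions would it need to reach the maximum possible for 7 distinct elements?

Maximum inversions for 7 distinct elements is C(7, 2) = 7·6/2 = 21.
Current inversions — for each element, count later smaller elements:
14: 5
0: 0
13: 3
11: 2
8: 1
16: 1
1: 0
Current total: 5 + 0 + 3 + 2 + 1 + 1 + 0 = 12
Shortfall: 21 − 12 = 9

9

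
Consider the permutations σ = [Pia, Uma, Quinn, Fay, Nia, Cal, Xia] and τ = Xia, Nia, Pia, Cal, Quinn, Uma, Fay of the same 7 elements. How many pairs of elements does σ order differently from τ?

Assign each item its position (1..7) in the first ordering, then rewrite the second ordering as that position sequence:
positions: Pia→1, Uma→2, Quinn→3, Fay→4, Nia→5, Cal→6, Xia→7
second ordering as positions: [7, 5, 1, 6, 3, 2, 4]
Discordant pairs = inversions in this position sequence.
7: 5, 1, 6, 3, 2, 4 → 6
5: 1, 3, 2, 4 → 4
1: 0
6: 3, 2, 4 → 3
3: 2 → 1
2: 0
4: 0
Total: 6 + 4 + 0 + 3 + 1 + 0 + 0 = 14

14 discordant pairs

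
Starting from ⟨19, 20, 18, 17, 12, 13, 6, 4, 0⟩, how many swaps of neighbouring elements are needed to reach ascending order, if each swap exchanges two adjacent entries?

34 adjacent swaps

Minimum adjacent swaps = number of inversions (each swap of adjacent out-of-order elements removes one inversion and no swap can remove more).
Count inversions — for each element, later elements that are smaller:
19: 18, 17, 12, 13, 6, 4, 0 → 7
20: 18, 17, 12, 13, 6, 4, 0 → 7
18: 17, 12, 13, 6, 4, 0 → 6
17: 12, 13, 6, 4, 0 → 5
12: 6, 4, 0 → 3
13: 6, 4, 0 → 3
6: 4, 0 → 2
4: 0 → 1
0: none → 0
Total inversions: 7 + 7 + 6 + 5 + 3 + 3 + 2 + 1 + 0 = 34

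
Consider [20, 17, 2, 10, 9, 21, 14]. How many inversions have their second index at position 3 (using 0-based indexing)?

2

The element at index 3 is 10.
Elements before it: 20, 17, 2
Those larger than 10: 20, 17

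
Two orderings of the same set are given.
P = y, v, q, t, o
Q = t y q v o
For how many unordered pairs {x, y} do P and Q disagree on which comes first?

Assign each item its position (1..5) in the first ordering, then rewrite the second ordering as that position sequence:
positions: y→1, v→2, q→3, t→4, o→5
second ordering as positions: [4, 1, 3, 2, 5]
Discordant pairs = inversions in this position sequence.
4: 1, 3, 2 → 3
1: 0
3: 2 → 1
2: 0
5: 0
Total: 3 + 0 + 1 + 0 + 0 = 4

4 disagreeing pairs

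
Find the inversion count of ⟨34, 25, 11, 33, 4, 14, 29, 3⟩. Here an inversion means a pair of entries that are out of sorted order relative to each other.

Sweep left to right; for each value list the smaller values that follow it:
34 → 25, 11, 33, 4, 14, 29, 3 → 7
25 → 11, 4, 14, 3 → 4
11 → 4, 3 → 2
33 → 4, 14, 29, 3 → 4
4 → 3 → 1
14 → 3 → 1
29 → 3 → 1
3 → none → 0
Sum: 7 + 4 + 2 + 4 + 1 + 1 + 1 + 0 = 20

20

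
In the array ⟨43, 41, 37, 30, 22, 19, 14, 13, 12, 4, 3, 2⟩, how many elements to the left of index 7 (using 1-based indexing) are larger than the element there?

6 such elements

The element at index 7 is 14.
Elements before it: 43, 41, 37, 30, 22, 19
Those larger than 14: 43, 41, 37, 30, 22, 19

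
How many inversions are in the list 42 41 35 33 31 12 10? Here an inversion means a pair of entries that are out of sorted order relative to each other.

21

For each element, count later entries that are smaller:
42: 6
41: 5
35: 4
33: 3
31: 2
12: 1
10: 0
Sum: 6 + 5 + 4 + 3 + 2 + 1 + 0 = 21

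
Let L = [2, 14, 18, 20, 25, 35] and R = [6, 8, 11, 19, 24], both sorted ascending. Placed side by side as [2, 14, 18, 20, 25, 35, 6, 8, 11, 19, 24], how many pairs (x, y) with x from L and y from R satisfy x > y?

20 split inversions

Count, for every r in R, how many entries of L exceed r:
r = 6: 14, 18, 20, 25, 35 → 5
r = 8: 14, 18, 20, 25, 35 → 5
r = 11: 14, 18, 20, 25, 35 → 5
r = 19: 20, 25, 35 → 3
r = 24: 25, 35 → 2
Cross-inversions: 5 + 5 + 5 + 3 + 2 = 20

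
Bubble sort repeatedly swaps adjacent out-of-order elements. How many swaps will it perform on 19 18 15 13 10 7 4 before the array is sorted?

Each adjacent swap fixes exactly one inversion, so the minimum swap count equals the number of inversions.
Count inversions — for each element, later elements that are smaller:
19: 18, 15, 13, 10, 7, 4 → 6
18: 15, 13, 10, 7, 4 → 5
15: 13, 10, 7, 4 → 4
13: 10, 7, 4 → 3
10: 7, 4 → 2
7: 4 → 1
4: none → 0
Total inversions: 6 + 5 + 4 + 3 + 2 + 1 + 0 = 21

21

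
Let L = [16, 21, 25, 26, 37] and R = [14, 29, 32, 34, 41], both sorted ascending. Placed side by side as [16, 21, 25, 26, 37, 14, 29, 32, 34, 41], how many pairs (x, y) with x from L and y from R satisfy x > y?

8 cross-inversions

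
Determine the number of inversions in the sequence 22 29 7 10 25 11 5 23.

Count, for each position, how many later elements it exceeds:
22: 4
29: 6
7: 1
10: 1
25: 3
11: 1
5: 0
23: 0
Sum: 4 + 6 + 1 + 1 + 3 + 1 + 0 + 0 = 16

16 inversions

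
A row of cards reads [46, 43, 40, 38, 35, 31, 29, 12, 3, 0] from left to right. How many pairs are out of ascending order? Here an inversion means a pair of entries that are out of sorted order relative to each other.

For each element, count later entries that are smaller:
46: 9
43: 8
40: 7
38: 6
35: 5
31: 4
29: 3
12: 2
3: 1
0: 0
Sum: 9 + 8 + 7 + 6 + 5 + 4 + 3 + 2 + 1 + 0 = 45

There are 45 out-of-order pairs.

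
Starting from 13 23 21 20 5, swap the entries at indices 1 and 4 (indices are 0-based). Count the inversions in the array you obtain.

2 inversions

Positions 1 and 4 hold 23 and 5; after swapping, the array is [13, 5, 21, 20, 23].
For each element, count later entries that are smaller:
13 → 5 → 1
5 → none → 0
21 → 20 → 1
20 → none → 0
23 → none → 0
Sum: 1 + 0 + 1 + 0 + 0 = 2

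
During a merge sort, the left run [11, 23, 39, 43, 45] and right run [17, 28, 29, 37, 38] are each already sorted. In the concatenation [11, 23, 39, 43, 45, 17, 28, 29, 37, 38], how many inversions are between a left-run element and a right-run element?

Count, for every r in R, how many entries of L exceed r:
r = 17: 23, 39, 43, 45 → 4
r = 28: 39, 43, 45 → 3
r = 29: 39, 43, 45 → 3
r = 37: 39, 43, 45 → 3
r = 38: 39, 43, 45 → 3
Cross-inversions: 4 + 3 + 3 + 3 + 3 = 16

Split inversions: 16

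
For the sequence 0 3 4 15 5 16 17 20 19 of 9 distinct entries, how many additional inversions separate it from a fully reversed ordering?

34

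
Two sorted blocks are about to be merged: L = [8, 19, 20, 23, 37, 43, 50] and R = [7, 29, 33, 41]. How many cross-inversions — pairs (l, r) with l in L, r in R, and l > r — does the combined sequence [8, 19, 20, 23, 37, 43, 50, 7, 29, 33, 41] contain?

15

Count, for every r in R, how many entries of L exceed r:
r = 7: 8, 19, 20, 23, 37, 43, 50 → 7
r = 29: 37, 43, 50 → 3
r = 33: 37, 43, 50 → 3
r = 41: 43, 50 → 2
Cross-inversions: 7 + 3 + 3 + 2 = 15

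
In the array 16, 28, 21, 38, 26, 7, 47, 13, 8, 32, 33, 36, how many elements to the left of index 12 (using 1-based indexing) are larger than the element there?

The element at index 12 is 36.
Elements before it: 16, 28, 21, 38, 26, 7, 47, 13, 8, 32, 33
Those larger than 36: 38, 47

2 such elements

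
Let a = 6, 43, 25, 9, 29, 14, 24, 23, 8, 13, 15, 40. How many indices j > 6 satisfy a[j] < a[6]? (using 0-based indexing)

4 such elements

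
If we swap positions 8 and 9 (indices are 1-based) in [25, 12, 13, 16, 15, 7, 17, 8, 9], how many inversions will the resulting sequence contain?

Positions 8 and 9 hold 8 and 9; after swapping, the array is [25, 12, 13, 16, 15, 7, 17, 9, 8].
Count, for each position, how many later elements it exceeds:
25 → 12, 13, 16, 15, 7, 17, 9, 8 → 8
12 → 7, 9, 8 → 3
13 → 7, 9, 8 → 3
16 → 15, 7, 9, 8 → 4
15 → 7, 9, 8 → 3
7 → none → 0
17 → 9, 8 → 2
9 → 8 → 1
8 → none → 0
Sum: 8 + 3 + 3 + 4 + 3 + 0 + 2 + 1 + 0 = 24

24 inversions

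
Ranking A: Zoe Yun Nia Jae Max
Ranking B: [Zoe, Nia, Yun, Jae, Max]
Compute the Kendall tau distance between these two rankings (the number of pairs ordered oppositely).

1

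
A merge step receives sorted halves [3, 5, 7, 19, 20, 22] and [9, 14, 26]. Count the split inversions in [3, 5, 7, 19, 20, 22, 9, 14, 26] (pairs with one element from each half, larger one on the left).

Count, for every r in R, how many entries of L exceed r:
r = 9: 19, 20, 22 → 3
r = 14: 19, 20, 22 → 3
r = 26: none → 0
Cross-inversions: 3 + 3 + 0 = 6

6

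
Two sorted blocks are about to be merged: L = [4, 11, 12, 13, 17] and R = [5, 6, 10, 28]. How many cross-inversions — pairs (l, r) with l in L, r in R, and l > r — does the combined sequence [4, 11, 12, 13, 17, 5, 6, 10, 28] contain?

Take each right-half value and tally the left-half values above it:
r = 5: 11, 12, 13, 17 → 4
r = 6: 11, 12, 13, 17 → 4
r = 10: 11, 12, 13, 17 → 4
r = 28: none → 0
Cross-inversions: 4 + 4 + 4 + 0 = 12

There are 12 split inversions.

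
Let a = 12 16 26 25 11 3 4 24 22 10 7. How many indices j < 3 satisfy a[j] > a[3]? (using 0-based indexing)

The element at index 3 is 25.
Elements before it: 12, 16, 26
Those larger than 25: 26

1 such element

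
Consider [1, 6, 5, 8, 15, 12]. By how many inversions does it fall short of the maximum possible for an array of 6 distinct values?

Maximum inversions for 6 distinct elements is C(6, 2) = 6·5/2 = 15.
Current inversions — for each element, count later smaller elements:
1: 0
6: 1
5: 0
8: 0
15: 1
12: 0
Current total: 0 + 1 + 0 + 0 + 1 + 0 = 2
Shortfall: 15 − 2 = 13

13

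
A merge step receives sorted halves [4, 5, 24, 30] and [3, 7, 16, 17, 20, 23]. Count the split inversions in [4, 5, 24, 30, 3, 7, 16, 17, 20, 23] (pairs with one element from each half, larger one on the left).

Count, for every r in R, how many entries of L exceed r:
r = 3: 4, 5, 24, 30 → 4
r = 7: 24, 30 → 2
r = 16: 24, 30 → 2
r = 17: 24, 30 → 2
r = 20: 24, 30 → 2
r = 23: 24, 30 → 2
Cross-inversions: 4 + 2 + 2 + 2 + 2 + 2 = 14

14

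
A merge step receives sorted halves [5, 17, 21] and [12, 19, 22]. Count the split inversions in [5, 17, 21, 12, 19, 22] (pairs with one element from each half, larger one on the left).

Count, for every r in R, how many entries of L exceed r:
r = 12: 17, 21 → 2
r = 19: 21 → 1
r = 22: none → 0
Cross-inversions: 2 + 1 + 0 = 3

3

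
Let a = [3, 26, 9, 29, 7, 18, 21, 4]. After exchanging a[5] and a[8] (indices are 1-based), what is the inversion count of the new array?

13

Positions 5 and 8 hold 7 and 4; after swapping, the array is [3, 26, 9, 29, 4, 18, 21, 7].
Element-by-element contributions:
3 → none → 0
26 → 9, 4, 18, 21, 7 → 5
9 → 4, 7 → 2
29 → 4, 18, 21, 7 → 4
4 → none → 0
18 → 7 → 1
21 → 7 → 1
7 → none → 0
Sum: 0 + 5 + 2 + 4 + 0 + 1 + 1 + 0 = 13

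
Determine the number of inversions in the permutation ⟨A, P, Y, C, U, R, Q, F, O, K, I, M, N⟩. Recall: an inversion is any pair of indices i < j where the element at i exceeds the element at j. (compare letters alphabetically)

There are 43 out-of-order pairs.

For each element, count later entries that are smaller:
A: 0
P: 7
Y: 10
C: 0
U: 8
R: 7
Q: 6
F: 0
O: 4
K: 1
I: 0
M: 0
N: 0
Sum: 0 + 7 + 10 + 0 + 8 + 7 + 6 + 0 + 4 + 1 + 0 + 0 + 0 = 43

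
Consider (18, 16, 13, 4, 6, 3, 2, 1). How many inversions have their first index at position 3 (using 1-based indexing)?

5

The element at index 3 is 13.
Elements after it: 4, 6, 3, 2, 1
Those smaller than 13: 4, 6, 3, 2, 1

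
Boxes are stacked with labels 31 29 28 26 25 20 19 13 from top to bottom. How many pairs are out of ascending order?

Count, for each position, how many later elements it exceeds:
31: 7
29: 6
28: 5
26: 4
25: 3
20: 2
19: 1
13: 0
Sum: 7 + 6 + 5 + 4 + 3 + 2 + 1 + 0 = 28

28 out-of-order pairs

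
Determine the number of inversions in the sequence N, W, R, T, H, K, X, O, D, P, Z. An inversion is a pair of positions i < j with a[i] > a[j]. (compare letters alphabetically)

Element-by-element contributions:
N: 3
W: 7
R: 5
T: 5
H: 1
K: 1
X: 3
O: 1
D: 0
P: 0
Z: 0
Sum: 3 + 7 + 5 + 5 + 1 + 1 + 3 + 1 + 0 + 0 + 0 = 26

There are 26 inversions.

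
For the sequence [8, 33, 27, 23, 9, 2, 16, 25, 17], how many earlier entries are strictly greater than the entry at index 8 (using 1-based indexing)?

2

The element at index 8 is 25.
Elements before it: 8, 33, 27, 23, 9, 2, 16
Those larger than 25: 33, 27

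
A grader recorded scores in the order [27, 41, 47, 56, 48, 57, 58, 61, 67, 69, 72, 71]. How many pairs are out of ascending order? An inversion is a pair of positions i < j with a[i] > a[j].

For each element, count later entries that are smaller:
27: 0
41: 0
47: 0
56: 1
48: 0
57: 0
58: 0
61: 0
67: 0
69: 0
72: 1
71: 0
Sum: 0 + 0 + 0 + 1 + 0 + 0 + 0 + 0 + 0 + 0 + 1 + 0 = 2

2 out-of-order pairs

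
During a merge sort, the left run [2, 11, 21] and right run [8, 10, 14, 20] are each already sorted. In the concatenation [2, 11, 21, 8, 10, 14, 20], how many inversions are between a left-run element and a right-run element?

6 cross-inversions

Take each right-half value and tally the left-half values above it:
r = 8: 11, 21 → 2
r = 10: 11, 21 → 2
r = 14: 21 → 1
r = 20: 21 → 1
Cross-inversions: 2 + 2 + 1 + 1 = 6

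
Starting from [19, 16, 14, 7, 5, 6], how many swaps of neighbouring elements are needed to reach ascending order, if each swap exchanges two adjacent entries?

Each adjacent swap fixes exactly one inversion, so the minimum swap count equals the number of inversions.
Count inversions — for each element, later elements that are smaller:
19: 16, 14, 7, 5, 6 → 5
16: 14, 7, 5, 6 → 4
14: 7, 5, 6 → 3
7: 5, 6 → 2
5: none → 0
6: none → 0
Total inversions: 5 + 4 + 3 + 2 + 0 + 0 = 14

14 swaps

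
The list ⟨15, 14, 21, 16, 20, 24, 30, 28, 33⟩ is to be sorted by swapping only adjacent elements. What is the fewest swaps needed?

Adjacent swaps: 4

The minimum number of adjacent swaps to sort an array equals its inversion count, since every such swap removes exactly one inversion.
Count inversions — for each element, later elements that are smaller:
15: 14 → 1
14: none → 0
21: 16, 20 → 2
16: none → 0
20: none → 0
24: none → 0
30: 28 → 1
28: none → 0
33: none → 0
Total inversions: 1 + 0 + 2 + 0 + 0 + 0 + 1 + 0 + 0 = 4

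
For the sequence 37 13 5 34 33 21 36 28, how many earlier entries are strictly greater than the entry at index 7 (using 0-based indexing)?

4 such elements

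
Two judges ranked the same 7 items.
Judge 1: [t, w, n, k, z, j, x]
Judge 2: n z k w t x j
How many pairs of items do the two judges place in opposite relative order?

9

Assign each item its position (1..7) in the first ordering, then rewrite the second ordering as that position sequence:
positions: t→1, w→2, n→3, k→4, z→5, j→6, x→7
second ordering as positions: [3, 5, 4, 2, 1, 7, 6]
Discordant pairs = inversions in this position sequence.
3: 2, 1 → 2
5: 4, 2, 1 → 3
4: 2, 1 → 2
2: 1 → 1
1: 0
7: 6 → 1
6: 0
Total: 2 + 3 + 2 + 1 + 0 + 1 + 0 = 9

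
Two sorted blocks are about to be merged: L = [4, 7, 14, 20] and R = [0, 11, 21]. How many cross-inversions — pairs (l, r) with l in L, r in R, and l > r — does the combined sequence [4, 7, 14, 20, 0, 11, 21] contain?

For each element r of the right run, count left-run elements greater than r:
r = 0: 4, 7, 14, 20 → 4
r = 11: 14, 20 → 2
r = 21: none → 0
Cross-inversions: 4 + 2 + 0 = 6

6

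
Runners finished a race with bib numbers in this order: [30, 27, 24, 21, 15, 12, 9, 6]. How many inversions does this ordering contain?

28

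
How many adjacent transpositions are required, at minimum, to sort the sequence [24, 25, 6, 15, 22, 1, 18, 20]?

Minimum adjacent swaps = number of inversions (each swap of adjacent out-of-order elements removes one inversion and no swap can remove more).
Count inversions — for each element, later elements that are smaller:
24: 6, 15, 22, 1, 18, 20 → 6
25: 6, 15, 22, 1, 18, 20 → 6
6: 1 → 1
15: 1 → 1
22: 1, 18, 20 → 3
1: none → 0
18: none → 0
20: none → 0
Total inversions: 6 + 6 + 1 + 1 + 3 + 0 + 0 + 0 = 17

Adjacent swaps: 17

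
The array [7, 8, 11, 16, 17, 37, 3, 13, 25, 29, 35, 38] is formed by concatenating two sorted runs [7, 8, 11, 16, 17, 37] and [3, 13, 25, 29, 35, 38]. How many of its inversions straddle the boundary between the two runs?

Take each right-half value and tally the left-half values above it:
r = 3: 7, 8, 11, 16, 17, 37 → 6
r = 13: 16, 17, 37 → 3
r = 25: 37 → 1
r = 29: 37 → 1
r = 35: 37 → 1
r = 38: none → 0
Cross-inversions: 6 + 3 + 1 + 1 + 1 + 0 = 12

12 split inversions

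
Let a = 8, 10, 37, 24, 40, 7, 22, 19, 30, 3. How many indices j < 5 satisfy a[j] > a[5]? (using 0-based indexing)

5 such elements

The element at index 5 is 7.
Elements before it: 8, 10, 37, 24, 40
Those larger than 7: 8, 10, 37, 24, 40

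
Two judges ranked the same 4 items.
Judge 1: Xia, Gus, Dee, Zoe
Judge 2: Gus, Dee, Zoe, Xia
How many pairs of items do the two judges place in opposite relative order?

Assign each item its position (1..4) in the first ordering, then rewrite the second ordering as that position sequence:
positions: Xia→1, Gus→2, Dee→3, Zoe→4
second ordering as positions: [2, 3, 4, 1]
Discordant pairs = inversions in this position sequence.
2: 1 → 1
3: 1 → 1
4: 1 → 1
1: 0
Total: 1 + 1 + 1 + 0 = 3

3 discordant pairs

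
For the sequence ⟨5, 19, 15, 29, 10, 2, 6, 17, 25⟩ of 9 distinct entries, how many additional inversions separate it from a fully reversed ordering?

20 inversions short

Maximum inversions for 9 distinct elements is C(9, 2) = 9·8/2 = 36.
Current inversions — for each element, count later smaller elements:
5: 1
19: 5
15: 3
29: 5
10: 2
2: 0
6: 0
17: 0
25: 0
Current total: 1 + 5 + 3 + 5 + 2 + 0 + 0 + 0 + 0 = 16
Shortfall: 36 − 16 = 20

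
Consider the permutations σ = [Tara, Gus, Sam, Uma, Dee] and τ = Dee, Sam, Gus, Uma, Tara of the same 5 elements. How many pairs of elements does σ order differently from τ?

There are 8 discordant pairs.

Assign each item its position (1..5) in the first ordering, then rewrite the second ordering as that position sequence:
positions: Tara→1, Gus→2, Sam→3, Uma→4, Dee→5
second ordering as positions: [5, 3, 2, 4, 1]
Discordant pairs = inversions in this position sequence.
5: 3, 2, 4, 1 → 4
3: 2, 1 → 2
2: 1 → 1
4: 1 → 1
1: 0
Total: 4 + 2 + 1 + 1 + 0 = 8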